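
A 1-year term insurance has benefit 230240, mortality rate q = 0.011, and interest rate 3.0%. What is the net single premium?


NSP = benefit * q * v
v = 1/(1+i) = 0.970874
NSP = 230240 * 0.011 * 0.970874
= 2458.8738


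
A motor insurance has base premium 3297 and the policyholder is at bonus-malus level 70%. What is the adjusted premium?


adjusted = base * BM_level / 100
= 3297 * 70 / 100
= 3297 * 0.7
= 2307.9


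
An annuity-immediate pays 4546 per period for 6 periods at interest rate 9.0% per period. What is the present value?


PV = PMT * (1 - (1+i)^(-n)) / i
= 4546 * (1 - (1+0.09)^(-6)) / 0.09
= 4546 * (1 - 0.596267) / 0.09
= 4546 * 4.485919
= 20392.9859


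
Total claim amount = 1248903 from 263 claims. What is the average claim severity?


severity = total / number
= 1248903 / 263
= 4748.6806


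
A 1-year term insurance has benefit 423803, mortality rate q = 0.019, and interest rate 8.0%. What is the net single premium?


NSP = benefit * q * v
v = 1/(1+i) = 0.925926
NSP = 423803 * 0.019 * 0.925926
= 7455.7935


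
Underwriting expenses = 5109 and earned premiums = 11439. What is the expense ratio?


Expense ratio = expenses / premiums
= 5109 / 11439
= 0.4466


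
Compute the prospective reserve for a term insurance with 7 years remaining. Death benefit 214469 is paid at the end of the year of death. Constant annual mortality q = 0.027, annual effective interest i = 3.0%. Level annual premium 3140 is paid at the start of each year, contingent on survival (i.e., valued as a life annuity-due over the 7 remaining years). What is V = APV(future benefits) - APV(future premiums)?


v = 1/(1+i) = 0.970874
APV(future benefits) per unit = sum_{k=0}^{6} k_p_x * q * v^(k+1) = 0.155691
APV(future benefits) = 214469 * 0.155691 = 33390.835
Life annuity-due factor ä_{x:7} = sum_{k=0}^{6} k_p_x * v^k = 5.939313
APV(future premiums) = 3140 * 5.939313 = 18649.4428
V = 33390.835 - 18649.4428
= 14741.3922


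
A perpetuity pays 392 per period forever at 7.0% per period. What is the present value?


PV = PMT / i
= 392 / 0.07
= 5600.0


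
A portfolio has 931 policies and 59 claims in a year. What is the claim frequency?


frequency = claims / policies
= 59 / 931
= 0.0634


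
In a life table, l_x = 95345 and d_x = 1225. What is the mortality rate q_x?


q_x = d_x / l_x
= 1225 / 95345
= 0.0128


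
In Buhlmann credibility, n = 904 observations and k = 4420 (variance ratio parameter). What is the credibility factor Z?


Z = n / (n + k)
= 904 / (904 + 4420)
= 904 / 5324
= 0.1698


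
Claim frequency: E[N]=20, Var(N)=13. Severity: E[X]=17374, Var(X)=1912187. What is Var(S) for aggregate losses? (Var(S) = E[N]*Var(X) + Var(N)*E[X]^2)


Var(S) = E[N]*Var(X) + Var(N)*E[X]^2
= 20*1912187 + 13*17374^2
= 38243740 + 3924126388
= 3.9624e+09


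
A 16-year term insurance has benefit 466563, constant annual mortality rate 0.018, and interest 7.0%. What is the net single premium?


NSP = benefit * sum_{k=0}^{n-1} k_p_x * q * v^(k+1)
With constant q=0.018, v=0.934579
Sum = 0.152733
NSP = 466563 * 0.152733
= 71259.6208


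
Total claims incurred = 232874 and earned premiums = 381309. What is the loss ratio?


Loss ratio = claims / premiums
= 232874 / 381309
= 0.6107


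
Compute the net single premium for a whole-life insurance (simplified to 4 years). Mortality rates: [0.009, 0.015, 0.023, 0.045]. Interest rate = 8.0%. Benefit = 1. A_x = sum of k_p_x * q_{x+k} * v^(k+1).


v = 0.925926
Year 0: k_p_x=1.0, q=0.009, term=0.008333
Year 1: k_p_x=0.991, q=0.015, term=0.012744
Year 2: k_p_x=0.976135, q=0.023, term=0.017822
Year 3: k_p_x=0.953684, q=0.045, term=0.031544
A_x = 0.0704


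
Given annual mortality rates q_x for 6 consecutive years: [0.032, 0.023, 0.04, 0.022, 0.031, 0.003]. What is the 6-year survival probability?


p_k = 1 - q_k for each year
Survival = product of (1 - q_k)
= 0.968 * 0.977 * 0.96 * 0.978 * 0.969 * 0.997
= 0.8578


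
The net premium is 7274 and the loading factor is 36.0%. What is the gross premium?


Gross = net * (1 + loading)
= 7274 * (1 + 0.36)
= 7274 * 1.36
= 9892.64


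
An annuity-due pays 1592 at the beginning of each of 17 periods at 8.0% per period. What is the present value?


PV_due = PMT * (1-(1+i)^(-n))/i * (1+i)
PV_immediate = 14521.6479
PV_due = 14521.6479 * 1.08
= 15683.3797


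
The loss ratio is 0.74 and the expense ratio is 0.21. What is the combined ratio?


Combined ratio = loss ratio + expense ratio
= 0.74 + 0.21
= 0.95


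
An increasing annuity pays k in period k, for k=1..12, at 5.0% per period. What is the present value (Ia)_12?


(Ia)_n = sum_{k=1}^{n} k * v^k, v = 1/(1+i)
v = 0.952381
Sum computed term by term:
(Ia)_12 = 52.4873


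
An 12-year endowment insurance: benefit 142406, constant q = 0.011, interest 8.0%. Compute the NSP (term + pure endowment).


Term component = 11227.7287
Pure endowment = 12_p_x * v^12 * benefit = 0.8757 * 0.397114 * 142406 = 49522.0622
NSP = 60749.7909


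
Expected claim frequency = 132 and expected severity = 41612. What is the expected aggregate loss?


E[S] = E[N] * E[X]
= 132 * 41612
= 5.4928e+06


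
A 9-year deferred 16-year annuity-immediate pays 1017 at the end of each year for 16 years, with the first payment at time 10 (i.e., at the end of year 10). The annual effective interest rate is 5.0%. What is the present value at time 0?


PV at time 9 of the 16-year annuity-immediate:
a_n = 1017 * (1-(1+0.05)^(-16))/0.05 = 11022.0116
Discount back 9 years to time 0:
PV = 11022.0116 * (1+0.05)^(-9)
= 11022.0116 * 0.644609
= 7104.887


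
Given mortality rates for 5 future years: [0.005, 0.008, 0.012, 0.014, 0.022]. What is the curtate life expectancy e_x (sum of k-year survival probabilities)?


e_x = sum_{k=1}^{n} k_p_x
k_p_x values:
  1_p_x = 0.995
  2_p_x = 0.98704
  3_p_x = 0.975196
  4_p_x = 0.961543
  5_p_x = 0.940389
e_x = 4.8592


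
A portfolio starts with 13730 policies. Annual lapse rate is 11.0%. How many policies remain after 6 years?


remaining = initial * (1 - lapse)^years
= 13730 * (1 - 0.11)^6
= 13730 * 0.496981
= 6823.5531


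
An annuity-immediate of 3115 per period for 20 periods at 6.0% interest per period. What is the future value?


FV = PMT * ((1+i)^n - 1) / i
= 3115 * ((1.06)^20 - 1) / 0.06
= 3115 * (3.207135 - 1) / 0.06
= 114587.1166


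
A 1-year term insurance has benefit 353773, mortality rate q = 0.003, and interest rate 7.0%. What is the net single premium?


NSP = benefit * q * v
v = 1/(1+i) = 0.934579
NSP = 353773 * 0.003 * 0.934579
= 991.8869


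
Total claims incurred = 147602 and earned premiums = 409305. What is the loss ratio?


Loss ratio = claims / premiums
= 147602 / 409305
= 0.3606


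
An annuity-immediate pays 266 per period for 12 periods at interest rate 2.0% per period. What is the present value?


PV = PMT * (1 - (1+i)^(-n)) / i
= 266 * (1 - (1+0.02)^(-12)) / 0.02
= 266 * (1 - 0.788493) / 0.02
= 266 * 10.575341
= 2813.0408


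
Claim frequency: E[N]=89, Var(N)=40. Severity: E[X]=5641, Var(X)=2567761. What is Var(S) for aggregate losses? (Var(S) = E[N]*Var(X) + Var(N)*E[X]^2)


Var(S) = E[N]*Var(X) + Var(N)*E[X]^2
= 89*2567761 + 40*5641^2
= 228530729 + 1272835240
= 1.5014e+09


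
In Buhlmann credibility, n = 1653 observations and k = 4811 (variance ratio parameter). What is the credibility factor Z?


Z = n / (n + k)
= 1653 / (1653 + 4811)
= 1653 / 6464
= 0.2557


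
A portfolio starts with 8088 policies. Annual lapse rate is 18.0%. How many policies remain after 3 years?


remaining = initial * (1 - lapse)^years
= 8088 * (1 - 0.18)^3
= 8088 * 0.551368
= 4459.4644


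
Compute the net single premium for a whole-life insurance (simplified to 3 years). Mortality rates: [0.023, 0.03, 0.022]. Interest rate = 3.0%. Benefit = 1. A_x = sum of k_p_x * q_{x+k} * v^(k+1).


v = 0.970874
Year 0: k_p_x=1.0, q=0.023, term=0.02233
Year 1: k_p_x=0.977, q=0.03, term=0.027627
Year 2: k_p_x=0.94769, q=0.022, term=0.01908
A_x = 0.069


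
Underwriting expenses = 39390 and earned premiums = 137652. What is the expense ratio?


Expense ratio = expenses / premiums
= 39390 / 137652
= 0.2862


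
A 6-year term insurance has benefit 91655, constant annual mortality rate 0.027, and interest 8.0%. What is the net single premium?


NSP = benefit * sum_{k=0}^{n-1} k_p_x * q * v^(k+1)
With constant q=0.027, v=0.925926
Sum = 0.117405
NSP = 91655 * 0.117405
= 10760.7179


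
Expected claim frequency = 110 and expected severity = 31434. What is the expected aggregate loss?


E[S] = E[N] * E[X]
= 110 * 31434
= 3.4577e+06


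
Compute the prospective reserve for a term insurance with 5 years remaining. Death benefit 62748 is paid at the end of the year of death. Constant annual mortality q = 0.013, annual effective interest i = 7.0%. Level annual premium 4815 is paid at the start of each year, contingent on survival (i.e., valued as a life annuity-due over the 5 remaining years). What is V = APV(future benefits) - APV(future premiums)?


v = 1/(1+i) = 0.934579
APV(future benefits) per unit = sum_{k=0}^{4} k_p_x * q * v^(k+1) = 0.052026
APV(future benefits) = 62748 * 0.052026 = 3264.5524
Life annuity-due factor ä_{x:5} = sum_{k=0}^{4} k_p_x * v^k = 4.282173
APV(future premiums) = 4815 * 4.282173 = 20618.6617
V = 3264.5524 - 20618.6617
= -17354.1093


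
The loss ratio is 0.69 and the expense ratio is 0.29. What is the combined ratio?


Combined ratio = loss ratio + expense ratio
= 0.69 + 0.29
= 0.98


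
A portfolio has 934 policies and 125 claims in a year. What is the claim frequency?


frequency = claims / policies
= 125 / 934
= 0.1338


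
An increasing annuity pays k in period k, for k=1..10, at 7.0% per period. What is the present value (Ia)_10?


(Ia)_n = sum_{k=1}^{n} k * v^k, v = 1/(1+i)
v = 0.934579
Sum computed term by term:
(Ia)_10 = 34.7391


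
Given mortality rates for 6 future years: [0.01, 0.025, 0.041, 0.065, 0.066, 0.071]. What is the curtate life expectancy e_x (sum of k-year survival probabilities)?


e_x = sum_{k=1}^{n} k_p_x
k_p_x values:
  1_p_x = 0.99
  2_p_x = 0.96525
  3_p_x = 0.925675
  4_p_x = 0.865506
  5_p_x = 0.808383
  6_p_x = 0.750987
e_x = 5.3058


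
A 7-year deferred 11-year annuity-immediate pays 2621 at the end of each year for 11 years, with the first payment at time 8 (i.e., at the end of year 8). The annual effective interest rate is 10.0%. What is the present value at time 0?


PV at time 7 of the 11-year annuity-immediate:
a_n = 2621 * (1-(1+0.1)^(-11))/0.1 = 17023.5549
Discount back 7 years to time 0:
PV = 17023.5549 * (1+0.1)^(-7)
= 17023.5549 * 0.513158
= 8735.7754


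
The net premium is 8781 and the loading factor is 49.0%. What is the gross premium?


Gross = net * (1 + loading)
= 8781 * (1 + 0.49)
= 8781 * 1.49
= 13083.69


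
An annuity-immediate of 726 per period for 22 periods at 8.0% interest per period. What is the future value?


FV = PMT * ((1+i)^n - 1) / i
= 726 * ((1.08)^22 - 1) / 0.08
= 726 * (5.43654 - 1) / 0.08
= 40261.6042


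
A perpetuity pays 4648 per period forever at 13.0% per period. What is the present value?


PV = PMT / i
= 4648 / 0.13
= 35753.8462


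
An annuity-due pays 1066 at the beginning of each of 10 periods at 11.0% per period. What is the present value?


PV_due = PMT * (1-(1+i)^(-n))/i * (1+i)
PV_immediate = 6277.9213
PV_due = 6277.9213 * 1.11
= 6968.4927


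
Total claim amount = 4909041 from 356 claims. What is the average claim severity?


severity = total / number
= 4909041 / 356
= 13789.441


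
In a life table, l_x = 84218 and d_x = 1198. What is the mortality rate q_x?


q_x = d_x / l_x
= 1198 / 84218
= 0.0142


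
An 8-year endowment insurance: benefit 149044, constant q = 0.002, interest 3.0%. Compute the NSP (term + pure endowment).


Term component = 2078.542
Pure endowment = 8_p_x * v^8 * benefit = 0.984112 * 0.789409 * 149044 = 115787.3275
NSP = 117865.8696


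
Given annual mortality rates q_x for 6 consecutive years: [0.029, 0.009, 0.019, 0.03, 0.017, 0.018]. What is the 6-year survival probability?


p_k = 1 - q_k for each year
Survival = product of (1 - q_k)
= 0.971 * 0.991 * 0.981 * 0.97 * 0.983 * 0.982
= 0.8839


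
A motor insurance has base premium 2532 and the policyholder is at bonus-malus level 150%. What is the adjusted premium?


adjusted = base * BM_level / 100
= 2532 * 150 / 100
= 2532 * 1.5
= 3798.0


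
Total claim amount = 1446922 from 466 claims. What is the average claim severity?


severity = total / number
= 1446922 / 466
= 3104.9828


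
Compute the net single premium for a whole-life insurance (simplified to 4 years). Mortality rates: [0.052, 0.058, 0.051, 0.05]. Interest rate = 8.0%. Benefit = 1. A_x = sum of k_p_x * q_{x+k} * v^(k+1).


v = 0.925926
Year 0: k_p_x=1.0, q=0.052, term=0.048148
Year 1: k_p_x=0.948, q=0.058, term=0.04714
Year 2: k_p_x=0.893016, q=0.051, term=0.036154
Year 3: k_p_x=0.847472, q=0.05, term=0.031146
A_x = 0.1626


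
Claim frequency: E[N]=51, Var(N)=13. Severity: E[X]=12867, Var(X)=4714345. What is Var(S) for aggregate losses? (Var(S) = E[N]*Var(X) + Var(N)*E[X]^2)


Var(S) = E[N]*Var(X) + Var(N)*E[X]^2
= 51*4714345 + 13*12867^2
= 240431595 + 2152275957
= 2.3927e+09


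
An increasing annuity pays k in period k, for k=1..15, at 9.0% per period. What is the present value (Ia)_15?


(Ia)_n = sum_{k=1}^{n} k * v^k, v = 1/(1+i)
v = 0.917431
Sum computed term by term:
(Ia)_15 = 51.8676


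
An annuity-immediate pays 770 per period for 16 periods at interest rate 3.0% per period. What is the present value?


PV = PMT * (1 - (1+i)^(-n)) / i
= 770 * (1 - (1+0.03)^(-16)) / 0.03
= 770 * (1 - 0.623167) / 0.03
= 770 * 12.561102
= 9672.0486


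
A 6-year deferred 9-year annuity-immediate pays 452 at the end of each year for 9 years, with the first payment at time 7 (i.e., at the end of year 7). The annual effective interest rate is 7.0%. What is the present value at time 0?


PV at time 6 of the 9-year annuity-immediate:
a_n = 452 * (1-(1+0.07)^(-9))/0.07 = 2944.885
Discount back 6 years to time 0:
PV = 2944.885 * (1+0.07)^(-6)
= 2944.885 * 0.666342
= 1962.3012


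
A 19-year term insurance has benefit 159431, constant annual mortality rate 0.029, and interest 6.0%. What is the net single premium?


NSP = benefit * sum_{k=0}^{n-1} k_p_x * q * v^(k+1)
With constant q=0.029, v=0.943396
Sum = 0.264274
NSP = 159431 * 0.264274
= 42133.4238


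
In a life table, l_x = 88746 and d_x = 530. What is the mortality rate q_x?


q_x = d_x / l_x
= 530 / 88746
= 0.006


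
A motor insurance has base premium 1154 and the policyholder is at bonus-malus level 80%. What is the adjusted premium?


adjusted = base * BM_level / 100
= 1154 * 80 / 100
= 1154 * 0.8
= 923.2


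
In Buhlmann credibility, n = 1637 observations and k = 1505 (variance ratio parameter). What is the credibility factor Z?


Z = n / (n + k)
= 1637 / (1637 + 1505)
= 1637 / 3142
= 0.521


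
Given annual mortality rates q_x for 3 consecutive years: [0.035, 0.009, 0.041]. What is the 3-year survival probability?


p_k = 1 - q_k for each year
Survival = product of (1 - q_k)
= 0.965 * 0.991 * 0.959
= 0.9171


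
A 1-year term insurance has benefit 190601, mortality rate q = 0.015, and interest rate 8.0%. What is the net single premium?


NSP = benefit * q * v
v = 1/(1+i) = 0.925926
NSP = 190601 * 0.015 * 0.925926
= 2647.2361


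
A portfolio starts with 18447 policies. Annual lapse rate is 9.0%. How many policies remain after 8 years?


remaining = initial * (1 - lapse)^years
= 18447 * (1 - 0.09)^8
= 18447 * 0.470253
= 8674.7484


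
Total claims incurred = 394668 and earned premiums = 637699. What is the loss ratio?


Loss ratio = claims / premiums
= 394668 / 637699
= 0.6189


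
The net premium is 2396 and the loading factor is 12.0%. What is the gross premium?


Gross = net * (1 + loading)
= 2396 * (1 + 0.12)
= 2396 * 1.12
= 2683.52


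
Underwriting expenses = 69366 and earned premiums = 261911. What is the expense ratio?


Expense ratio = expenses / premiums
= 69366 / 261911
= 0.2648


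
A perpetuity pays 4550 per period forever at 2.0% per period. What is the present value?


PV = PMT / i
= 4550 / 0.02
= 227500.0


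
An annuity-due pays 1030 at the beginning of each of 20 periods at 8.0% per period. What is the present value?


PV_due = PMT * (1-(1+i)^(-n))/i * (1+i)
PV_immediate = 10112.6918
PV_due = 10112.6918 * 1.08
= 10921.7072


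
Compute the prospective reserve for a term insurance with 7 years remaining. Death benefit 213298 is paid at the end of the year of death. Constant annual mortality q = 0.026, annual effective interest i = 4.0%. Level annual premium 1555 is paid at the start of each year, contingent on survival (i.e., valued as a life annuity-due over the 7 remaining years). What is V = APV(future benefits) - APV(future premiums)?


v = 1/(1+i) = 0.961538
APV(future benefits) per unit = sum_{k=0}^{6} k_p_x * q * v^(k+1) = 0.144991
APV(future benefits) = 213298 * 0.144991 = 30926.3629
Life annuity-due factor ä_{x:7} = sum_{k=0}^{6} k_p_x * v^k = 5.799654
APV(future premiums) = 1555 * 5.799654 = 9018.4614
V = 30926.3629 - 9018.4614
= 21907.9015


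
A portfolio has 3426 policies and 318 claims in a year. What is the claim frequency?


frequency = claims / policies
= 318 / 3426
= 0.0928


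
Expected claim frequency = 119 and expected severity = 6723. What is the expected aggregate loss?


E[S] = E[N] * E[X]
= 119 * 6723
= 800037


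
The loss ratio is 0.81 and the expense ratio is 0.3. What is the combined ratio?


Combined ratio = loss ratio + expense ratio
= 0.81 + 0.3
= 1.11


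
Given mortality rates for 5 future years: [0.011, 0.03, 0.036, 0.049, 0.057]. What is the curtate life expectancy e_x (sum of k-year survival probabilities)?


e_x = sum_{k=1}^{n} k_p_x
k_p_x values:
  1_p_x = 0.989
  2_p_x = 0.95933
  3_p_x = 0.924794
  4_p_x = 0.879479
  5_p_x = 0.829349
e_x = 4.582


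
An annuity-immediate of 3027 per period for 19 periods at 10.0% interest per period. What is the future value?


FV = PMT * ((1+i)^n - 1) / i
= 3027 * ((1.1)^19 - 1) / 0.1
= 3027 * (6.115909 - 1) / 0.1
= 154858.5668


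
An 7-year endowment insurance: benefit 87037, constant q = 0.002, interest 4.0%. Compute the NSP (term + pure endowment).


Term component = 1038.8795
Pure endowment = 7_p_x * v^7 * benefit = 0.986084 * 0.759918 * 87037 = 65220.5305
NSP = 66259.41


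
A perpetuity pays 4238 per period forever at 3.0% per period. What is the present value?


PV = PMT / i
= 4238 / 0.03
= 141266.6667


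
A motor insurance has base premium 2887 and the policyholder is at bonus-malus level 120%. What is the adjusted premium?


adjusted = base * BM_level / 100
= 2887 * 120 / 100
= 2887 * 1.2
= 3464.4


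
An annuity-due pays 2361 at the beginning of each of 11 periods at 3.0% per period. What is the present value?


PV_due = PMT * (1-(1+i)^(-n))/i * (1+i)
PV_immediate = 21845.4455
PV_due = 21845.4455 * 1.03
= 22500.8089


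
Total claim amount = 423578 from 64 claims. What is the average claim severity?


severity = total / number
= 423578 / 64
= 6618.4062


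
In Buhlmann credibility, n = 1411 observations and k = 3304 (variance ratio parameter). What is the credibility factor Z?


Z = n / (n + k)
= 1411 / (1411 + 3304)
= 1411 / 4715
= 0.2993


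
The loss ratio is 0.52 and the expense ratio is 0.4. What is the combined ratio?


Combined ratio = loss ratio + expense ratio
= 0.52 + 0.4
= 0.92


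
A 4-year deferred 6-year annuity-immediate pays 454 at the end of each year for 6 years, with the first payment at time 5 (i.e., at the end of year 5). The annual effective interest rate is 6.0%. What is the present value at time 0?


PV at time 4 of the 6-year annuity-immediate:
a_n = 454 * (1-(1+0.06)^(-6))/0.06 = 2232.4652
Discount back 4 years to time 0:
PV = 2232.4652 * (1+0.06)^(-4)
= 2232.4652 * 0.792094
= 1768.3216


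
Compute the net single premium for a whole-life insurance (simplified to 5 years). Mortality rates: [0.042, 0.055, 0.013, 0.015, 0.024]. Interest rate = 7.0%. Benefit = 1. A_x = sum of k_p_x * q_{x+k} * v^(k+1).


v = 0.934579
Year 0: k_p_x=1.0, q=0.042, term=0.039252
Year 1: k_p_x=0.958, q=0.055, term=0.046021
Year 2: k_p_x=0.90531, q=0.013, term=0.009607
Year 3: k_p_x=0.893541, q=0.015, term=0.010225
Year 4: k_p_x=0.880138, q=0.024, term=0.015061
A_x = 0.1202


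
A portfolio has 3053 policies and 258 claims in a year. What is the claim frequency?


frequency = claims / policies
= 258 / 3053
= 0.0845


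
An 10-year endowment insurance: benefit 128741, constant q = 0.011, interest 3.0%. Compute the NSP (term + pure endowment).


Term component = 11530.2812
Pure endowment = 10_p_x * v^10 * benefit = 0.895288 * 0.744094 * 128741 = 85764.4974
NSP = 97294.7786


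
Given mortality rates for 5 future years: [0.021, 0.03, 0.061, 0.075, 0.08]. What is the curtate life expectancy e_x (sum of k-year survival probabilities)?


e_x = sum_{k=1}^{n} k_p_x
k_p_x values:
  1_p_x = 0.979
  2_p_x = 0.94963
  3_p_x = 0.891703
  4_p_x = 0.824825
  5_p_x = 0.758839
e_x = 4.404


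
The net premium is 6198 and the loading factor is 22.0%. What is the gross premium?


Gross = net * (1 + loading)
= 6198 * (1 + 0.22)
= 6198 * 1.22
= 7561.56


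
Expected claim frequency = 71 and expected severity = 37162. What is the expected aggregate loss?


E[S] = E[N] * E[X]
= 71 * 37162
= 2.6385e+06


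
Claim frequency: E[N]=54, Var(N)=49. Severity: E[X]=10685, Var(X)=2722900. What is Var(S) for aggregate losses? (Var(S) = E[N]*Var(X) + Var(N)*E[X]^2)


Var(S) = E[N]*Var(X) + Var(N)*E[X]^2
= 54*2722900 + 49*10685^2
= 147036600 + 5594292025
= 5.7413e+09


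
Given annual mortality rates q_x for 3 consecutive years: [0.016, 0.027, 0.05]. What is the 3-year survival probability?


p_k = 1 - q_k for each year
Survival = product of (1 - q_k)
= 0.984 * 0.973 * 0.95
= 0.9096


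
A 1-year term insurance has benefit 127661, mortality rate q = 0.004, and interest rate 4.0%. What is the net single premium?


NSP = benefit * q * v
v = 1/(1+i) = 0.961538
NSP = 127661 * 0.004 * 0.961538
= 491.0038


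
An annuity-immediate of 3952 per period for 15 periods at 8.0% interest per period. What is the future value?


FV = PMT * ((1+i)^n - 1) / i
= 3952 * ((1.08)^15 - 1) / 0.08
= 3952 * (3.172169 - 1) / 0.08
= 107305.1542


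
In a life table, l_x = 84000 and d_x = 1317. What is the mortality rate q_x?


q_x = d_x / l_x
= 1317 / 84000
= 0.0157


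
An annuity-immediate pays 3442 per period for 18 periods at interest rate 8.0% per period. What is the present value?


PV = PMT * (1 - (1+i)^(-n)) / i
= 3442 * (1 - (1+0.08)^(-18)) / 0.08
= 3442 * (1 - 0.250249) / 0.08
= 3442 * 9.371887
= 32258.0355


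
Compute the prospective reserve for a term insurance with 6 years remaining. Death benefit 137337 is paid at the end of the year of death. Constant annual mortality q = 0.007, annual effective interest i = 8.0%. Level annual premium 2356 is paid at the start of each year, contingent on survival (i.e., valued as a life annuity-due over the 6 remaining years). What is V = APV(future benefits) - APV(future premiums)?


v = 1/(1+i) = 0.925926
APV(future benefits) per unit = sum_{k=0}^{5} k_p_x * q * v^(k+1) = 0.031849
APV(future benefits) = 137337 * 0.031849 = 4374.0577
Life annuity-due factor ä_{x:6} = sum_{k=0}^{5} k_p_x * v^k = 4.913859
APV(future premiums) = 2356 * 4.913859 = 11577.0513
V = 4374.0577 - 11577.0513
= -7202.9935


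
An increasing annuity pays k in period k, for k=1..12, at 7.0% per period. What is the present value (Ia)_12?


(Ia)_n = sum_{k=1}^{n} k * v^k, v = 1/(1+i)
v = 0.934579
Sum computed term by term:
(Ia)_12 = 45.2933


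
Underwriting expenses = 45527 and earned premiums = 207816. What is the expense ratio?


Expense ratio = expenses / premiums
= 45527 / 207816
= 0.2191


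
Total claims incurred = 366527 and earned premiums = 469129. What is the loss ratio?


Loss ratio = claims / premiums
= 366527 / 469129
= 0.7813


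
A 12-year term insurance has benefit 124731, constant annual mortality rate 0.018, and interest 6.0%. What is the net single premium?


NSP = benefit * sum_{k=0}^{n-1} k_p_x * q * v^(k+1)
With constant q=0.018, v=0.943396
Sum = 0.138545
NSP = 124731 * 0.138545
= 17280.8476


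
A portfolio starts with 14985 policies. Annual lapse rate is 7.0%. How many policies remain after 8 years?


remaining = initial * (1 - lapse)^years
= 14985 * (1 - 0.07)^8
= 14985 * 0.559582
= 8385.3334


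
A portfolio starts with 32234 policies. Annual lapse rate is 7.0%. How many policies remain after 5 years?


remaining = initial * (1 - lapse)^years
= 32234 * (1 - 0.07)^5
= 32234 * 0.695688
= 22424.8189


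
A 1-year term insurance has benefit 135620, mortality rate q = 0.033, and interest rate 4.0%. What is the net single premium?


NSP = benefit * q * v
v = 1/(1+i) = 0.961538
NSP = 135620 * 0.033 * 0.961538
= 4303.3269


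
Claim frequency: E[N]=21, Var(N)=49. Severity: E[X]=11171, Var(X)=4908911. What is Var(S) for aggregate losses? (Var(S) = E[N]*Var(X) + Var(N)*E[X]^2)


Var(S) = E[N]*Var(X) + Var(N)*E[X]^2
= 21*4908911 + 49*11171^2
= 103087131 + 6114770809
= 6.2179e+09


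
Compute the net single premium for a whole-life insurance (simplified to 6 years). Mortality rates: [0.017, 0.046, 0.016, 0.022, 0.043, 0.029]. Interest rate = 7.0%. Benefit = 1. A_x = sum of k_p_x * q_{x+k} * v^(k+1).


v = 0.934579
Year 0: k_p_x=1.0, q=0.017, term=0.015888
Year 1: k_p_x=0.983, q=0.046, term=0.039495
Year 2: k_p_x=0.937782, q=0.016, term=0.012248
Year 3: k_p_x=0.922777, q=0.022, term=0.015488
Year 4: k_p_x=0.902476, q=0.043, term=0.027668
Year 5: k_p_x=0.86367, q=0.029, term=0.016689
A_x = 0.1275


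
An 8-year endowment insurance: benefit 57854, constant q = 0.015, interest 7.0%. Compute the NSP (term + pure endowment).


Term component = 4944.2024
Pure endowment = 8_p_x * v^8 * benefit = 0.886115 * 0.582009 * 57854 = 29836.8529
NSP = 34781.0554


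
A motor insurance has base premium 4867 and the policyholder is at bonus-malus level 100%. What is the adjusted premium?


adjusted = base * BM_level / 100
= 4867 * 100 / 100
= 4867 * 1.0
= 4867.0


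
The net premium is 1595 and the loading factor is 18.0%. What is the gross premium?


Gross = net * (1 + loading)
= 1595 * (1 + 0.18)
= 1595 * 1.18
= 1882.1


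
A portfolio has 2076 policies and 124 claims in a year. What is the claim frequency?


frequency = claims / policies
= 124 / 2076
= 0.0597


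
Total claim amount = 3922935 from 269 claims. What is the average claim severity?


severity = total / number
= 3922935 / 269
= 14583.4015


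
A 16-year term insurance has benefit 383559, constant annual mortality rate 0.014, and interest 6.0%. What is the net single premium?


NSP = benefit * sum_{k=0}^{n-1} k_p_x * q * v^(k+1)
With constant q=0.014, v=0.943396
Sum = 0.129755
NSP = 383559 * 0.129755
= 49768.8677


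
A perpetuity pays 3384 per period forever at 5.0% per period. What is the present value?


PV = PMT / i
= 3384 / 0.05
= 67680.0


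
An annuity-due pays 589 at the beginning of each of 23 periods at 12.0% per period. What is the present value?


PV_due = PMT * (1-(1+i)^(-n))/i * (1+i)
PV_immediate = 4546.1575
PV_due = 4546.1575 * 1.12
= 5091.6963


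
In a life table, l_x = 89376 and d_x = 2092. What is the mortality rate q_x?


q_x = d_x / l_x
= 2092 / 89376
= 0.0234


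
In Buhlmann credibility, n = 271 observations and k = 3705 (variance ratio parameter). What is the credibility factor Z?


Z = n / (n + k)
= 271 / (271 + 3705)
= 271 / 3976
= 0.0682


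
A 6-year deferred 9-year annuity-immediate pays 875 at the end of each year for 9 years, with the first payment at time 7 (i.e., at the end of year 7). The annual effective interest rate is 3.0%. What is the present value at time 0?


PV at time 6 of the 9-year annuity-immediate:
a_n = 875 * (1-(1+0.03)^(-9))/0.03 = 6812.8453
Discount back 6 years to time 0:
PV = 6812.8453 * (1+0.03)^(-6)
= 6812.8453 * 0.837484
= 5705.6507


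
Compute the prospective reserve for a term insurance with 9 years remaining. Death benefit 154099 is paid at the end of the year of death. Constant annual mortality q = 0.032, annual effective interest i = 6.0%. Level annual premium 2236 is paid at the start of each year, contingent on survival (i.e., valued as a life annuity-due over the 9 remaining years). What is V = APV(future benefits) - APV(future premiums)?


v = 1/(1+i) = 0.943396
APV(future benefits) per unit = sum_{k=0}^{8} k_p_x * q * v^(k+1) = 0.194192
APV(future benefits) = 154099 * 0.194192 = 29924.7932
Life annuity-due factor ä_{x:9} = sum_{k=0}^{8} k_p_x * v^k = 6.43261
APV(future premiums) = 2236 * 6.43261 = 14383.3161
V = 29924.7932 - 14383.3161
= 15541.4772


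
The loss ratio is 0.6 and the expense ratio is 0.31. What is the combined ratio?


Combined ratio = loss ratio + expense ratio
= 0.6 + 0.31
= 0.91


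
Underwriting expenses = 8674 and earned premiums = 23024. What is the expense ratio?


Expense ratio = expenses / premiums
= 8674 / 23024
= 0.3767


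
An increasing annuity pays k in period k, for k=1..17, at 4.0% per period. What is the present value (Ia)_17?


(Ia)_n = sum_{k=1}^{n} k * v^k, v = 1/(1+i)
v = 0.961538
Sum computed term by term:
(Ia)_17 = 98.1238


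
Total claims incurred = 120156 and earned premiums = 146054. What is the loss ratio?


Loss ratio = claims / premiums
= 120156 / 146054
= 0.8227


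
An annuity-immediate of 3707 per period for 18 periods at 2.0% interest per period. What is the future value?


FV = PMT * ((1+i)^n - 1) / i
= 3707 * ((1.02)^18 - 1) / 0.02
= 3707 * (1.428246 - 1) / 0.02
= 79375.442


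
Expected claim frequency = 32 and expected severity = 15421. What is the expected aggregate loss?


E[S] = E[N] * E[X]
= 32 * 15421
= 493472


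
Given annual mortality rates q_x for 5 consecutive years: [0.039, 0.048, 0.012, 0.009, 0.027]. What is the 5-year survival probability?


p_k = 1 - q_k for each year
Survival = product of (1 - q_k)
= 0.961 * 0.952 * 0.988 * 0.991 * 0.973
= 0.8716


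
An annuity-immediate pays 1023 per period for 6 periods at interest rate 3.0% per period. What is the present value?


PV = PMT * (1 - (1+i)^(-n)) / i
= 1023 * (1 - (1+0.03)^(-6)) / 0.03
= 1023 * (1 - 0.837484) / 0.03
= 1023 * 5.417191
= 5541.7868


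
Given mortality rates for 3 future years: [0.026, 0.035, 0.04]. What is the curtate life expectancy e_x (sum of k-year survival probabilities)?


e_x = sum_{k=1}^{n} k_p_x
k_p_x values:
  1_p_x = 0.974
  2_p_x = 0.93991
  3_p_x = 0.902314
e_x = 2.8162


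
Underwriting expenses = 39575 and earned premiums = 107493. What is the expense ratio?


Expense ratio = expenses / premiums
= 39575 / 107493
= 0.3682


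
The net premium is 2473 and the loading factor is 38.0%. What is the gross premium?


Gross = net * (1 + loading)
= 2473 * (1 + 0.38)
= 2473 * 1.38
= 3412.74


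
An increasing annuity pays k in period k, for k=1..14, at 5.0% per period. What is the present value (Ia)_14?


(Ia)_n = sum_{k=1}^{n} k * v^k, v = 1/(1+i)
v = 0.952381
Sum computed term by term:
(Ia)_14 = 66.4524


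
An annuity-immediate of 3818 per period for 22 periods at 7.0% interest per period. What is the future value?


FV = PMT * ((1+i)^n - 1) / i
= 3818 * ((1.07)^22 - 1) / 0.07
= 3818 * (4.430402 - 1) / 0.07
= 187103.9121


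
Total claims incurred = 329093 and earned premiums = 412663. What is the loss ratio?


Loss ratio = claims / premiums
= 329093 / 412663
= 0.7975


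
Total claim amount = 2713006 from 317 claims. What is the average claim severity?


severity = total / number
= 2713006 / 317
= 8558.3785


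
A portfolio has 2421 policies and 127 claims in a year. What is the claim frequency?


frequency = claims / policies
= 127 / 2421
= 0.0525


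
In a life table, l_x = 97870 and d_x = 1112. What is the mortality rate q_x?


q_x = d_x / l_x
= 1112 / 97870
= 0.0114


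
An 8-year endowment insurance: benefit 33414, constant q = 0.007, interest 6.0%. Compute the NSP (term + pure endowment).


Term component = 1420.4027
Pure endowment = 8_p_x * v^8 * benefit = 0.945353 * 0.627412 * 33414 = 19818.7169
NSP = 21239.1196


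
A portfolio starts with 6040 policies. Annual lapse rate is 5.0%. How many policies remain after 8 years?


remaining = initial * (1 - lapse)^years
= 6040 * (1 - 0.05)^8
= 6040 * 0.66342
= 4007.0594


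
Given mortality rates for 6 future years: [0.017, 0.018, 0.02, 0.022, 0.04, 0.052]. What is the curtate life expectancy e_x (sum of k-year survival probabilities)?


e_x = sum_{k=1}^{n} k_p_x
k_p_x values:
  1_p_x = 0.983
  2_p_x = 0.965306
  3_p_x = 0.946
  4_p_x = 0.925188
  5_p_x = 0.88818
  6_p_x = 0.841995
e_x = 5.5497


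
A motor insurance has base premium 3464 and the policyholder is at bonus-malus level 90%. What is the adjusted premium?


adjusted = base * BM_level / 100
= 3464 * 90 / 100
= 3464 * 0.9
= 3117.6


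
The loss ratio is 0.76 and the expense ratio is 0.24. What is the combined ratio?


Combined ratio = loss ratio + expense ratio
= 0.76 + 0.24
= 1.0


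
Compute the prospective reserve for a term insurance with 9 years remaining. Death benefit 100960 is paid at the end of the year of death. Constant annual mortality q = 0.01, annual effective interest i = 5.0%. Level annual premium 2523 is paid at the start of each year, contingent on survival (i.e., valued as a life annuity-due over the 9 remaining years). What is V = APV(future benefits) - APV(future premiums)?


v = 1/(1+i) = 0.952381
APV(future benefits) per unit = sum_{k=0}^{8} k_p_x * q * v^(k+1) = 0.068523
APV(future benefits) = 100960 * 0.068523 = 6918.0928
Life annuity-due factor ä_{x:9} = sum_{k=0}^{8} k_p_x * v^k = 7.194926
APV(future premiums) = 2523 * 7.194926 = 18152.7987
V = 6918.0928 - 18152.7987
= -11234.7059


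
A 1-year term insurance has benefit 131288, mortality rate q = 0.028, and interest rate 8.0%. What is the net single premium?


NSP = benefit * q * v
v = 1/(1+i) = 0.925926
NSP = 131288 * 0.028 * 0.925926
= 3403.763


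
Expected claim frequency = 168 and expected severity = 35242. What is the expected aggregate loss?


E[S] = E[N] * E[X]
= 168 * 35242
= 5.9207e+06


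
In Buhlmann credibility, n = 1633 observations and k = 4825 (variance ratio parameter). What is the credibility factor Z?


Z = n / (n + k)
= 1633 / (1633 + 4825)
= 1633 / 6458
= 0.2529


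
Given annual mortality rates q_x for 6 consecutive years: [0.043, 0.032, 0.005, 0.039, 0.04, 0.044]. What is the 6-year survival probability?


p_k = 1 - q_k for each year
Survival = product of (1 - q_k)
= 0.957 * 0.968 * 0.995 * 0.961 * 0.96 * 0.956
= 0.8129


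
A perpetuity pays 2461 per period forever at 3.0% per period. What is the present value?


PV = PMT / i
= 2461 / 0.03
= 82033.3333


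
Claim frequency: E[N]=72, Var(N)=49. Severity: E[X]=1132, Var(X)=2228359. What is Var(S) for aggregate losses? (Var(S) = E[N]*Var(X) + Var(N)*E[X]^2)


Var(S) = E[N]*Var(X) + Var(N)*E[X]^2
= 72*2228359 + 49*1132^2
= 160441848 + 62789776
= 2.2323e+08


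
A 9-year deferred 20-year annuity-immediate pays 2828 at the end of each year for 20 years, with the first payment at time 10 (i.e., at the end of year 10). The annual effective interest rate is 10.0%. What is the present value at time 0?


PV at time 9 of the 20-year annuity-immediate:
a_n = 2828 * (1-(1+0.1)^(-20))/0.1 = 24076.3582
Discount back 9 years to time 0:
PV = 24076.3582 * (1+0.1)^(-9)
= 24076.3582 * 0.424098
= 10210.7262


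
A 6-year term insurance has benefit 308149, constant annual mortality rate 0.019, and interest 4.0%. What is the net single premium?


NSP = benefit * sum_{k=0}^{n-1} k_p_x * q * v^(k+1)
With constant q=0.019, v=0.961538
Sum = 0.095196
NSP = 308149 * 0.095196
= 29334.5549


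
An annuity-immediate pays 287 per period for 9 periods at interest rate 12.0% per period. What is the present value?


PV = PMT * (1 - (1+i)^(-n)) / i
= 287 * (1 - (1+0.12)^(-9)) / 0.12
= 287 * (1 - 0.36061) / 0.12
= 287 * 5.32825
= 1529.2077


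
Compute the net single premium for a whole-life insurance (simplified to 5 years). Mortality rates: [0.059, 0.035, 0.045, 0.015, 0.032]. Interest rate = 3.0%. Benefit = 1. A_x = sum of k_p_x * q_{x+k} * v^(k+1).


v = 0.970874
Year 0: k_p_x=1.0, q=0.059, term=0.057282
Year 1: k_p_x=0.941, q=0.035, term=0.031044
Year 2: k_p_x=0.908065, q=0.045, term=0.037395
Year 3: k_p_x=0.867202, q=0.015, term=0.011557
Year 4: k_p_x=0.854194, q=0.032, term=0.023579
A_x = 0.1609


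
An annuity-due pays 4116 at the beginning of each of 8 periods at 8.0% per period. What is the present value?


PV_due = PMT * (1-(1+i)^(-n))/i * (1+i)
PV_immediate = 23653.1659
PV_due = 23653.1659 * 1.08
= 25545.4192


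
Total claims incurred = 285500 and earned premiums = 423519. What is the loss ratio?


Loss ratio = claims / premiums
= 285500 / 423519
= 0.6741


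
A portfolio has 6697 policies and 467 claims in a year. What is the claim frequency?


frequency = claims / policies
= 467 / 6697
= 0.0697


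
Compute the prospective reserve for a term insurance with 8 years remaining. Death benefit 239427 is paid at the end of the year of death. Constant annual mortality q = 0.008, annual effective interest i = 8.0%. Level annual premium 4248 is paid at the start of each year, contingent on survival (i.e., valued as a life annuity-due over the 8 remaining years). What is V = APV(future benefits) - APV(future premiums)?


v = 1/(1+i) = 0.925926
APV(future benefits) per unit = sum_{k=0}^{7} k_p_x * q * v^(k+1) = 0.04485
APV(future benefits) = 239427 * 0.04485 = 10738.4206
Life annuity-due factor ä_{x:8} = sum_{k=0}^{7} k_p_x * v^k = 6.054817
APV(future premiums) = 4248 * 6.054817 = 25720.8647
V = 10738.4206 - 25720.8647
= -14982.444


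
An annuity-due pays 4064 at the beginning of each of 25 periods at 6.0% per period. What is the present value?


PV_due = PMT * (1-(1+i)^(-n))/i * (1+i)
PV_immediate = 51951.5594
PV_due = 51951.5594 * 1.06
= 55068.653


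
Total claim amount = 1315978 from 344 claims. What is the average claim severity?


severity = total / number
= 1315978 / 344
= 3825.5174


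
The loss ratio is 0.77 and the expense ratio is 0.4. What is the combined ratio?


Combined ratio = loss ratio + expense ratio
= 0.77 + 0.4
= 1.17


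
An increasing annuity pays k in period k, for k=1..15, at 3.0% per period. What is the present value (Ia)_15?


(Ia)_n = sum_{k=1}^{n} k * v^k, v = 1/(1+i)
v = 0.970874
Sum computed term by term:
(Ia)_15 = 88.9381


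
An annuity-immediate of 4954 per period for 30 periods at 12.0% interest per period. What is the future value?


FV = PMT * ((1+i)^n - 1) / i
= 4954 * ((1.12)^30 - 1) / 0.12
= 4954 * (29.959922 - 1) / 0.12
= 1.1956e+06


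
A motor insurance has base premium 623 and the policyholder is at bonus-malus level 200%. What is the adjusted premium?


adjusted = base * BM_level / 100
= 623 * 200 / 100
= 623 * 2.0
= 1246.0


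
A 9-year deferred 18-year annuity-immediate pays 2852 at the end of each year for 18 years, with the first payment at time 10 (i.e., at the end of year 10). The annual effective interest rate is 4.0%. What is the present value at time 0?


PV at time 9 of the 18-year annuity-immediate:
a_n = 2852 * (1-(1+0.04)^(-18))/0.04 = 36104.315
Discount back 9 years to time 0:
PV = 36104.315 * (1+0.04)^(-9)
= 36104.315 * 0.702587
= 25366.4128
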